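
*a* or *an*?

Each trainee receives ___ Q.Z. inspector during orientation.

a

The indefinite article is chosen by the initial *sound* of the following word, not its spelling.
The initialism *Q.Z.* is read letter by letter; the first letter, Q, is pronounced /kjuː/, which begins with a consonant sound.
So the article is *a*: Each trainee receives a Q.Z. inspector during orientation.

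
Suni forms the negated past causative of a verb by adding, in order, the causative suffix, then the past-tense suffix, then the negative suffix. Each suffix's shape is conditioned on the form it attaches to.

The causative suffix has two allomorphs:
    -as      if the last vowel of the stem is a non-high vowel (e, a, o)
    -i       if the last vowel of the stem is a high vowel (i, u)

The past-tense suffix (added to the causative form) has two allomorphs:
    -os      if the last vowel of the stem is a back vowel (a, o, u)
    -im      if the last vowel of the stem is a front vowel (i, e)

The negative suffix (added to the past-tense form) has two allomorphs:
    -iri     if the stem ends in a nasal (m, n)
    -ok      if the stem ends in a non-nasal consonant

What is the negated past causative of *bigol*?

The last vowel of *bigol* is /o/, which is a non-high vowel, so the causative suffix is -as, giving *bigolas*.
Since the last vowel of the causative form *bigolas* is /a/ (a back vowel), it takes -os, giving *bigolasos*.
Since the final consonant of the past-tense form *bigolasos* is /s/ (non-nasal), it takes -ok, giving *bigolasosok*.

bigolasosok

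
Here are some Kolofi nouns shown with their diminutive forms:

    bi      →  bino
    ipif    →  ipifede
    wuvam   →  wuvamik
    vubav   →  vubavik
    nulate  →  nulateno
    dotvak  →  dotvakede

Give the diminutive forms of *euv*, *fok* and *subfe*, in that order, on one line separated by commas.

euvik, fokede, subfeno

The suffix is conditioned by the final sound: -ede when the stem ends in a voiceless consonant (*ipif*, *dotvak*); -ik when the stem ends in a voiced consonant (*wuvam*, *vubav*); -no when the stem ends in a vowel (*bi*, *nulate*).
*euv* — final sound /v/ (a voiced consonant) → -ik → *euvik*.
Since the final sound of *fok* is /k/ (a voiceless consonant), it takes -ede, giving *fokede*.
Since the final sound of *subfe* is /e/ (a vowel), it takes -no, giving *subfeno*.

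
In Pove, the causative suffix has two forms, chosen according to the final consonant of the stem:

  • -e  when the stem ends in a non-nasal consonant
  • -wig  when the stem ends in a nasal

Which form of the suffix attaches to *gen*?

-wig

Since the final consonant of *gen* is /n/ (a nasal), it takes -wig.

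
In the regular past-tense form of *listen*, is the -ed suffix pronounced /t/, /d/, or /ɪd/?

The stem *listen* ends in a voiced sound other than /d/.
The -ed suffix is realized as /ɪd/ after /t, d/; as /t/ after other voiceless consonants; and as /d/ after other voiced sounds.
So -ed on *listen* is pronounced /d/.

/d/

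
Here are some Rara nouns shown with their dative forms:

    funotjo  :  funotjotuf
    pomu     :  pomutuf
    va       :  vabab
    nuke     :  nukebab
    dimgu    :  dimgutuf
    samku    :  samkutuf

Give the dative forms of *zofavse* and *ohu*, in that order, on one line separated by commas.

The pattern is rounding harmony: -tuf when the last vowel of the stem is a rounded vowel (*funotjo*, *pomu*, *dimgu*, *samku*); -bab when the last vowel of the stem is an unrounded vowel (*va*, *nuke*).
*zofavse* — last vowel /e/ (an unrounded vowel) → -bab → *zofavsebab*.
*ohu*: last vowel = /u/, a rounded vowel → -tuf → *ohutuf*.

zofavsebab, ohutuf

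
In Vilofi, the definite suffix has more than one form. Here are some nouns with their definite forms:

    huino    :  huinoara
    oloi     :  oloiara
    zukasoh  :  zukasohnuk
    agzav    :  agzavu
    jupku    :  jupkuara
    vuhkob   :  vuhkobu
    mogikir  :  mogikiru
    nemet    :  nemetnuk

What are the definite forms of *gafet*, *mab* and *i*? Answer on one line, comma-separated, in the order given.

The alternation tracks the final sound of the stem — -nuk when the stem ends in a voiceless consonant (*zukasoh*, *nemet*); -u when the stem ends in a voiced consonant (*agzav*, *vuhkob*, *mogikir*); -ara when the stem ends in a vowel (*huino*, *oloi*, *jupku*).
The final sound of *gafet* is /t/, which is a voiceless consonant, so the suffix is -nuk, giving *gafetnuk*.
*mab*: final sound = /b/, a voiced consonant → -u → *mabu*.
The final sound of *i* is /i/, which is a vowel, so the suffix is -ara, giving *iara*.

gafetnuk, mabu, iara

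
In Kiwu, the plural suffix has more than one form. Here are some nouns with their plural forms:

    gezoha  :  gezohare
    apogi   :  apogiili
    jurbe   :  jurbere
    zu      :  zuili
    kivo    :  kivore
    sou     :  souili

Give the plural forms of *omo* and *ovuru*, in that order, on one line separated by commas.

omore, ovuruili

The suffix is conditioned by the last vowel: -ili when the last vowel of the stem is a high vowel (*apogi*, *zu*, *sou*); -re when the last vowel of the stem is a non-high vowel (*gezoha*, *jurbe*, *kivo*).
The last vowel of *omo* is /o/, which is a non-high vowel, so the suffix is -re, giving *omore*.
*ovuru* — last vowel /u/ (a high vowel) → -ili → *ovuruili*.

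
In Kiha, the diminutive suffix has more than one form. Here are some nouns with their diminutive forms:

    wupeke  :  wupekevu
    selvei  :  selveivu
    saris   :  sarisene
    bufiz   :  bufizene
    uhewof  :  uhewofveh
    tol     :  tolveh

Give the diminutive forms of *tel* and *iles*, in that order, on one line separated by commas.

The alternation tracks the final sound of the stem — -ene when the stem ends in a sibilant (*saris*, *bufiz*); -veh when the stem ends in a non-sibilant consonant (*uhewof*, *tol*); -vu when the stem ends in a vowel (*wupeke*, *selvei*).
Since the final sound of *tel* is /l/ (a non-sibilant consonant), it takes -veh, giving *telveh*.
*iles*: final sound = /s/, a sibilant → -ene → *ilesene*.

telveh, ilesene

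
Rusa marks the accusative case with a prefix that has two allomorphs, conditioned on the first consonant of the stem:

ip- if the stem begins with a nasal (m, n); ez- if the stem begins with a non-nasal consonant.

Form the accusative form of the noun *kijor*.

*kijor*: first consonant = /k/, non-nasal → ez- → *ezkijor*.

ezkijor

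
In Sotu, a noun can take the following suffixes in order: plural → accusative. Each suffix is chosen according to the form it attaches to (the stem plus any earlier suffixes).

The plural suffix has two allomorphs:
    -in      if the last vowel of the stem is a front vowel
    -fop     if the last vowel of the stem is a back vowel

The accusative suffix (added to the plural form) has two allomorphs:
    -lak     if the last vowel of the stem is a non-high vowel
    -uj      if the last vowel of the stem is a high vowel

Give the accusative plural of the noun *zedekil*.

zedekilinuj

*zedekil* — last vowel /i/ (a front vowel) → -in → *zedekilin*.
Since the last vowel of the plural form *zedekilin* is /i/ (a high vowel), it takes -uj, giving *zedekilinuj*.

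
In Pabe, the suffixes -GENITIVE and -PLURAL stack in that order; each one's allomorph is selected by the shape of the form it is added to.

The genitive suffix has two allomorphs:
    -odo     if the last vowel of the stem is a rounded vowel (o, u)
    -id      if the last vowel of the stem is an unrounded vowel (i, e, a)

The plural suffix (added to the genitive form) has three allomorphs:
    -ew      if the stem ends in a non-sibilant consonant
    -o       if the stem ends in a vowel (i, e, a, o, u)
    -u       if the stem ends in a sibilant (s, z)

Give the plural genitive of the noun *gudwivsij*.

gudwivsijidew

The last vowel of *gudwivsij* is /i/, which is an unrounded vowel, so the genitive suffix is -id, giving *gudwivsijid*.
Since the final sound of the genitive form *gudwivsijid* is /d/ (a non-sibilant consonant), it takes -ew, giving *gudwivsijidew*.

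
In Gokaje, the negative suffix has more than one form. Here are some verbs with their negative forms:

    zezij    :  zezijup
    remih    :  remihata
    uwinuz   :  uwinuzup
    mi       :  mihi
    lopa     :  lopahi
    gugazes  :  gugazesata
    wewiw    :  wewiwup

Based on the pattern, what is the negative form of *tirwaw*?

Looking at the final sound of each stem: -ata when the stem ends in a voiceless consonant (*remih*, *gugazes*); -up when the stem ends in a voiced consonant (*zezij*, *uwinuz*, *wewiw*); -hi when the stem ends in a vowel (*mi*, *lopa*).
*tirwaw* — final sound /w/ (a voiced consonant) → -up → *tirwawup*.

tirwawup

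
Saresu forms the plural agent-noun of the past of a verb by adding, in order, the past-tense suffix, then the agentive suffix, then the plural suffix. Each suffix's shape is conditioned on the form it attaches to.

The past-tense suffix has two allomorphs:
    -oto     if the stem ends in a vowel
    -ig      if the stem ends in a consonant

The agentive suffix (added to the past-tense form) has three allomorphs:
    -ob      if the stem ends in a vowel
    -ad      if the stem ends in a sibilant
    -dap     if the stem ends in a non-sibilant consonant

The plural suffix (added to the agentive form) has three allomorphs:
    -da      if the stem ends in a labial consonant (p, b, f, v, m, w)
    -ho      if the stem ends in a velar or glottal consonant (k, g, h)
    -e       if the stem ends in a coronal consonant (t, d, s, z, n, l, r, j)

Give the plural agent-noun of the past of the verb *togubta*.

Since the final sound of *togubta* is /a/ (a vowel), it takes -oto, giving *togubtaoto*.
The past-tense form *togubtaoto*: final sound = /o/, a vowel → -ob → *togubtaotoob*.
Since the final consonant of the agentive form *togubtaotoob* is /b/ (labial), it takes -da, giving *togubtaotoobda*.

togubtaotoobda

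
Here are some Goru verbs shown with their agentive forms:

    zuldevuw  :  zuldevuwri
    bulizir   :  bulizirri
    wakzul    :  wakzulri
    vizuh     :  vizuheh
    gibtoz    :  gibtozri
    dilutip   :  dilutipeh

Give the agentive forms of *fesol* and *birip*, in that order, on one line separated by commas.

Looking at the final consonant of each stem: -eh when the stem ends in a voiceless consonant (*vizuh*, *dilutip*); -ri when the stem ends in a voiced consonant (*zuldevuw*, *bulizir*, *wakzul*, *gibtoz*).
Since the final consonant of *fesol* is /l/ (voiced), it takes -ri, giving *fesolri*.
The final consonant of *birip* is /p/, which is voiceless, so the suffix is -eh, giving *biripeh*.

fesolri, biripeh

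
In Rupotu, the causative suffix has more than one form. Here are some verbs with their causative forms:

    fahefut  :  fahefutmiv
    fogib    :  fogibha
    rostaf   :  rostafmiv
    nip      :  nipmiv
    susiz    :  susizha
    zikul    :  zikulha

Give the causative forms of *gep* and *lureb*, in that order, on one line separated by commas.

gepmiv, lurebha

Looking at the final consonant of each stem: -miv when the stem ends in a voiceless consonant (*fahefut*, *rostaf*, *nip*); -ha when the stem ends in a voiced consonant (*fogib*, *susiz*, *zikul*).
The final consonant of *gep* is /p/, which is voiceless, so the suffix is -miv, giving *gepmiv*.
*lureb* — final consonant /b/ (voiced) → -ha → *lurebha*.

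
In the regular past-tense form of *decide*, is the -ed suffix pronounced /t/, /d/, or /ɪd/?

The stem *decide* ends in /t/ or /d/.
The -ed suffix is realized as /ɪd/ after /t, d/; as /t/ after other voiceless consonants; and as /d/ after other voiced sounds.
So -ed on *decide* is pronounced /ɪd/.

/ɪd/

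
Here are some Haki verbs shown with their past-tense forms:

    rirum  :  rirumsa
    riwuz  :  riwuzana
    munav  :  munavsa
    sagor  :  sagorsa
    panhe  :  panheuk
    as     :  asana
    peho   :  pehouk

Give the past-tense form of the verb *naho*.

nahouk

The alternation tracks the final sound of the stem — -ana when the stem ends in a sibilant (*riwuz*, *as*); -sa when the stem ends in a non-sibilant consonant (*rirum*, *munav*, *sagor*); -uk when the stem ends in a vowel (*panhe*, *peho*).
The final sound of *naho* is /o/, which is a vowel, so the suffix is -uk, giving *nahouk*.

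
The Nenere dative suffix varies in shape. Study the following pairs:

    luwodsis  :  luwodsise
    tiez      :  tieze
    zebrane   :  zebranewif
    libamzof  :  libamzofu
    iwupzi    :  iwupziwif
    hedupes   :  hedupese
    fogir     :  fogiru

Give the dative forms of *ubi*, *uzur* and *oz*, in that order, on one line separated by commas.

The alternation tracks the final sound of the stem — -e when the stem ends in a sibilant (*luwodsis*, *tiez*, *hedupes*); -u when the stem ends in a non-sibilant consonant (*libamzof*, *fogir*); -wif when the stem ends in a vowel (*zebrane*, *iwupzi*).
*ubi*: final sound = /i/, a vowel → -wif → *ubiwif*.
*uzur* — final sound /r/ (a non-sibilant consonant) → -u → *uzuru*.
Since the final sound of *oz* is /z/ (a sibilant), it takes -e, giving *oze*.

ubiwif, uzuru, oze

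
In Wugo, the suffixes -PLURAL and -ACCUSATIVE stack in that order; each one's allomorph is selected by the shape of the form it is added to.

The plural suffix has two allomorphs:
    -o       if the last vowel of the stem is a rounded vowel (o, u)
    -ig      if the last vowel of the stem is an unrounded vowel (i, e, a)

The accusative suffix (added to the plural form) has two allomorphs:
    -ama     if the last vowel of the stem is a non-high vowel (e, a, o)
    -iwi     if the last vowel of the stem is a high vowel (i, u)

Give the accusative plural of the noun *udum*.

*udum*: last vowel = /u/, a rounded vowel → -o → *udumo*.
The plural form *udumo*: last vowel = /o/, a non-high vowel → -ama → *udumoama*.

udumoama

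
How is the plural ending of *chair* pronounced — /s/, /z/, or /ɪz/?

The stem *chair* ends in a voiced non-sibilant sound.
The plural suffix surfaces as /ɪz/ after sibilants, /s/ after other voiceless consonants, and /z/ after other voiced sounds.
So the plural -s on *chair* is pronounced /z/.

/z/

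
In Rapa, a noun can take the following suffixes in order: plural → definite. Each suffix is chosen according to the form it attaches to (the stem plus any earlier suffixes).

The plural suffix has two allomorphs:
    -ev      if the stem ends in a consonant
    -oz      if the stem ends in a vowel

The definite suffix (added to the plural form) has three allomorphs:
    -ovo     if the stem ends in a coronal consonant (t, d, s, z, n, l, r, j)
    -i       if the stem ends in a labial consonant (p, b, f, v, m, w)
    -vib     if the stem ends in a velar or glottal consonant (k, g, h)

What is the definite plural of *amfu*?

*amfu* — final sound /u/ (a vowel) → -oz → *amfuoz*.
The plural form *amfuoz* — final consonant /z/ (coronal) → -ovo → *amfuozovo*.

amfuozovo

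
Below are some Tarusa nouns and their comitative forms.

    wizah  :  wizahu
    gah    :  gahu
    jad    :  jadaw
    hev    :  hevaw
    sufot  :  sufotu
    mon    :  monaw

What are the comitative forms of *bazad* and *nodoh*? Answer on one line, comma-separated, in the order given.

bazadaw, nodohu

The suffix is conditioned by the final consonant: -u when the stem ends in a voiceless consonant (*wizah*, *gah*, *sufot*); -aw when the stem ends in a voiced consonant (*jad*, *hev*, *mon*).
*bazad* — final consonant /d/ (voiced) → -aw → *bazadaw*.
The final consonant of *nodoh* is /h/, which is voiceless, so the suffix is -u, giving *nodohu*.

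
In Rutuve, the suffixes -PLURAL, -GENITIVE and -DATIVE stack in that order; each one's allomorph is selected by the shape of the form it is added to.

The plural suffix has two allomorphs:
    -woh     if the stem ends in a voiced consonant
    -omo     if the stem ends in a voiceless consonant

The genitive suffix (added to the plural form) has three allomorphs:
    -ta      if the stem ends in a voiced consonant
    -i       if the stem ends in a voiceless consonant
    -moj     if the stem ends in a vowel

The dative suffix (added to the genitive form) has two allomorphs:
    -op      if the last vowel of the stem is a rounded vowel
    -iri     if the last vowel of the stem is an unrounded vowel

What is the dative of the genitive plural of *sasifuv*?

sasifuvwohiiri

*sasifuv*: final consonant = /v/, voiced → -woh → *sasifuvwoh*.
The plural form *sasifuvwoh*: final sound = /h/, a voiceless consonant → -i → *sasifuvwohi*.
Since the last vowel of the genitive form *sasifuvwohi* is /i/ (an unrounded vowel), it takes -iri, giving *sasifuvwohiiri*.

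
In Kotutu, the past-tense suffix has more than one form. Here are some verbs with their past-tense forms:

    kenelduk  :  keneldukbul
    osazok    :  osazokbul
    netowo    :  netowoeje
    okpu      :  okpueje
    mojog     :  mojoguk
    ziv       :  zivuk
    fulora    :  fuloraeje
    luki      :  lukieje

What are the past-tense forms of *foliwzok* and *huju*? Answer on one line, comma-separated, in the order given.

The suffix is conditioned by the final sound: -bul when the stem ends in a voiceless consonant (*kenelduk*, *osazok*); -uk when the stem ends in a voiced consonant (*mojog*, *ziv*); -eje when the stem ends in a vowel (*netowo*, *okpu*, *fulora*, *luki*).
*foliwzok* — final sound /k/ (a voiceless consonant) → -bul → *foliwzokbul*.
*huju*: final sound = /u/, a vowel → -eje → *hujueje*.

foliwzokbul, hujueje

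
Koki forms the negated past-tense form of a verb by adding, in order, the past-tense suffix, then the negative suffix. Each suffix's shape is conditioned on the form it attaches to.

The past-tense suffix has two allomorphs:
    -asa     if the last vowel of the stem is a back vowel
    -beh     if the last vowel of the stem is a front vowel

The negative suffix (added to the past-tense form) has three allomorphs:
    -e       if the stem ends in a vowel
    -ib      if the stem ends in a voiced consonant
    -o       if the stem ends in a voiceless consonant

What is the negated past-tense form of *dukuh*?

The last vowel of *dukuh* is /u/, which is a back vowel, so the past-tense suffix is -asa, giving *dukuhasa*.
The past-tense form *dukuhasa* — final sound /a/ (a vowel) → -e → *dukuhasae*.

dukuhasae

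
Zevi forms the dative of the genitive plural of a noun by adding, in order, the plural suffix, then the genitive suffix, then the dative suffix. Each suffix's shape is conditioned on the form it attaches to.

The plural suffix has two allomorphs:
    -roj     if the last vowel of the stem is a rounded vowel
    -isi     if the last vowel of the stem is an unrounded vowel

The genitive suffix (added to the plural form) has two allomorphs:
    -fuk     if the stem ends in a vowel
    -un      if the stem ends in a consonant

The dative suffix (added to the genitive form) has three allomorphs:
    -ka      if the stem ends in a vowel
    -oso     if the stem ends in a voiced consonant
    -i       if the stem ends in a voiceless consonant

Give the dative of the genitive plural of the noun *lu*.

lurojunoso

*lu* — last vowel /u/ (a rounded vowel) → -roj → *luroj*.
The final sound of the plural form *luroj* is /j/, which is a consonant, so the genitive suffix is -un, giving *lurojun*.
The genitive form *lurojun*: final sound = /n/, a voiced consonant → -oso → *lurojunoso*.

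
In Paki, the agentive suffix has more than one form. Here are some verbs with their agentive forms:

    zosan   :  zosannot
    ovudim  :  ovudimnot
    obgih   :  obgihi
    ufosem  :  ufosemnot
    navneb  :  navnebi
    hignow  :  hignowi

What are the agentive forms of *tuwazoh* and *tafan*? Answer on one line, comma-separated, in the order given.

tuwazohi, tafannot

The suffix is conditioned by the final consonant: -not when the stem ends in a nasal (*zosan*, *ovudim*, *ufosem*); -i when the stem ends in a non-nasal consonant (*obgih*, *navneb*, *hignow*).
Since the final consonant of *tuwazoh* is /h/ (non-nasal), it takes -i, giving *tuwazohi*.
*tafan* — final consonant /n/ (a nasal) → -not → *tafannot*.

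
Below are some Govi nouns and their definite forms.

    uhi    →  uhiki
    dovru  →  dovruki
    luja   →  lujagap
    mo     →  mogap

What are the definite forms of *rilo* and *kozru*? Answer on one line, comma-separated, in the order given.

rilogap, kozruki

The alternation tracks the last vowel of the stem — -ki when the last vowel of the stem is a high vowel (*uhi*, *dovru*); -gap when the last vowel of the stem is a non-high vowel (*luja*, *mo*).
*rilo* — last vowel /o/ (a non-high vowel) → -gap → *rilogap*.
*kozru*: last vowel = /u/, a high vowel → -ki → *kozruki*.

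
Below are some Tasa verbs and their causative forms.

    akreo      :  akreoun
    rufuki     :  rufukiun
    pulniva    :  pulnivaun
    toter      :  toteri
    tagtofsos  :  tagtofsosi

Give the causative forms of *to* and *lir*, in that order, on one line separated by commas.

The pattern is consonant vs. vowel: -i when the stem ends in a consonant (*toter*, *tagtofsos*); -un when the stem ends in a vowel (*akreo*, *rufuki*, *pulniva*).
*to* — final sound /o/ (a vowel) → -un → *toun*.
*lir* — final sound /r/ (a consonant) → -i → *liri*.

toun, liri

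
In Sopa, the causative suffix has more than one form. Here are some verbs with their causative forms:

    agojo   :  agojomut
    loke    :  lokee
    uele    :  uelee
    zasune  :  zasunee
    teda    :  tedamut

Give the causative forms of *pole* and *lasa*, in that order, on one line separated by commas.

polee, lasamut

Looking at the last vowel of each stem: -e when the last vowel of the stem is a front vowel (*loke*, *uele*, *zasune*); -mut when the last vowel of the stem is a back vowel (*agojo*, *teda*).
Since the last vowel of *pole* is /e/ (a front vowel), it takes -e, giving *polee*.
The last vowel of *lasa* is /a/, which is a back vowel, so the suffix is -mut, giving *lasamut*.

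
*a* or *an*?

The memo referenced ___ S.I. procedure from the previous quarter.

an

The indefinite article is chosen by the initial *sound* of the following word, not its spelling.
The initialism *S.I.* is read letter by letter; the first letter, S, is pronounced /ɛs/, which begins with a vowel sound.
So the article is *an*: The memo referenced an S.I. procedure from the previous quarter.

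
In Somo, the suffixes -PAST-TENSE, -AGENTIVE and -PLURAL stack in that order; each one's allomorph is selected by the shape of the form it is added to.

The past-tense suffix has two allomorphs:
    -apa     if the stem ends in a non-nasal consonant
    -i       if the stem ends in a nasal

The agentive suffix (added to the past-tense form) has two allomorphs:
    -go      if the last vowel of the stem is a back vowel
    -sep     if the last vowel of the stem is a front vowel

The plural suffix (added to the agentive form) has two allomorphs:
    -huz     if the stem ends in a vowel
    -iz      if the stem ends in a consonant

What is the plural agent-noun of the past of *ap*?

apapagohuz

*ap* — final consonant /p/ (non-nasal) → -apa → *apapa*.
Since the last vowel of the past-tense form *apapa* is /a/ (a back vowel), it takes -go, giving *apapago*.
The final sound of the agentive form *apapago* is /o/, which is a vowel, so the plural suffix is -huz, giving *apapagohuz*.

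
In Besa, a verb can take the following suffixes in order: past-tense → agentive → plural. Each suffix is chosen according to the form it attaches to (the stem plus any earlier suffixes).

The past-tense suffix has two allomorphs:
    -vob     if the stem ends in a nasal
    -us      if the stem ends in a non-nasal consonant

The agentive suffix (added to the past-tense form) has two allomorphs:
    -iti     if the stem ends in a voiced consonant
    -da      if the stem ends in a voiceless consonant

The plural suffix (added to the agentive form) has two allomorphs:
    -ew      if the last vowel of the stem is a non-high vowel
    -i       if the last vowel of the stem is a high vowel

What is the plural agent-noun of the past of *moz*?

*moz* — final consonant /z/ (non-nasal) → -us → *mozus*.
The final consonant of the past-tense form *mozus* is /s/, which is voiceless, so the agentive suffix is -da, giving *mozusda*.
The agentive form *mozusda* — last vowel /a/ (a non-high vowel) → -ew → *mozusdaew*.

mozusdaew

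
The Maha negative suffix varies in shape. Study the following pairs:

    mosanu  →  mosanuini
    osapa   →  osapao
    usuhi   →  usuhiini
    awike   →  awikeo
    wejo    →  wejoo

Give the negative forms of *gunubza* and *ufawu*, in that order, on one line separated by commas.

gunubzao, ufawuini

The alternation tracks the last vowel of the stem — -ini when the last vowel of the stem is a high vowel (*mosanu*, *usuhi*); -o when the last vowel of the stem is a non-high vowel (*osapa*, *awike*, *wejo*).
*gunubza*: last vowel = /a/, a non-high vowel → -o → *gunubzao*.
*ufawu*: last vowel = /u/, a high vowel → -ini → *ufawuini*.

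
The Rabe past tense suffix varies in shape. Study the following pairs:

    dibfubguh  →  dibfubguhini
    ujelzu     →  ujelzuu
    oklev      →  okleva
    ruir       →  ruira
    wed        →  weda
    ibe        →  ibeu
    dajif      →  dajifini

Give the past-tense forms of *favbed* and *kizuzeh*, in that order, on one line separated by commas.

Looking at the final sound of each stem: -ini when the stem ends in a voiceless consonant (*dibfubguh*, *dajif*); -a when the stem ends in a voiced consonant (*oklev*, *ruir*, *wed*); -u when the stem ends in a vowel (*ujelzu*, *ibe*).
*favbed*: final sound = /d/, a voiced consonant → -a → *favbeda*.
*kizuzeh*: final sound = /h/, a voiceless consonant → -ini → *kizuzehini*.

favbeda, kizuzehini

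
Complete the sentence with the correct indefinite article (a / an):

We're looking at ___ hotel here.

The indefinite article is chosen by the initial *sound* of the following word, not its spelling.
*hotel* begins with the sound /h/ (h is pronounced) — a consonant sound.
So the article is *a*: We're looking at a hotel here.

a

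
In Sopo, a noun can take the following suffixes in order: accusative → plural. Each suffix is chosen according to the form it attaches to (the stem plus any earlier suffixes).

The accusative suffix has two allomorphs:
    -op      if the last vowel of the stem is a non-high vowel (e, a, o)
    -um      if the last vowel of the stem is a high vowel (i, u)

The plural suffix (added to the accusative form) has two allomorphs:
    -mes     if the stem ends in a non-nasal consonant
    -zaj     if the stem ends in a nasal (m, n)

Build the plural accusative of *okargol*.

okargolopmes

Since the last vowel of *okargol* is /o/ (a non-high vowel), it takes -op, giving *okargolop*.
The accusative form *okargolop*: final consonant = /p/, non-nasal → -mes → *okargolopmes*.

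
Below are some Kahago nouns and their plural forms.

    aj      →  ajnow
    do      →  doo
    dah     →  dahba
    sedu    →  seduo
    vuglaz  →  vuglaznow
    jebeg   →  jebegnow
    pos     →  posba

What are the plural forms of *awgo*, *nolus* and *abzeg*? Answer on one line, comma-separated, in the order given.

The alternation tracks the final sound of the stem — -ba when the stem ends in a voiceless consonant (*dah*, *pos*); -now when the stem ends in a voiced consonant (*aj*, *vuglaz*, *jebeg*); -o when the stem ends in a vowel (*do*, *sedu*).
*awgo* — final sound /o/ (a vowel) → -o → *awgoo*.
*nolus*: final sound = /s/, a voiceless consonant → -ba → *nolusba*.
*abzeg* — final sound /g/ (a voiced consonant) → -now → *abzegnow*.

awgoo, nolusba, abzegnow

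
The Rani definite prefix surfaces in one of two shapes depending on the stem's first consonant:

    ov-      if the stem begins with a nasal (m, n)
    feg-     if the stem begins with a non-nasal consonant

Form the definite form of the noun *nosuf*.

ovnosuf

*nosuf* — first consonant /n/ (a nasal) → ov- → *ovnosuf*.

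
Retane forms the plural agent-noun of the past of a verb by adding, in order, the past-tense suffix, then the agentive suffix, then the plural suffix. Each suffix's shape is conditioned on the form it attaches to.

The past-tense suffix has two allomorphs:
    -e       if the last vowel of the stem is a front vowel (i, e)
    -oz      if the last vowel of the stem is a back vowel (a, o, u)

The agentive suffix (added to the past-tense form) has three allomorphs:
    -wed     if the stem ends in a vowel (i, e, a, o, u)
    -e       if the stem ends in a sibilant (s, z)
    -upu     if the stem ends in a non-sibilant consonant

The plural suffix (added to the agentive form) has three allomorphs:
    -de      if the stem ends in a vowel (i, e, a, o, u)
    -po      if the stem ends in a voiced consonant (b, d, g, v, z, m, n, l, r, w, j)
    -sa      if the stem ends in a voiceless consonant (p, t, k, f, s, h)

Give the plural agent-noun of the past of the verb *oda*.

The last vowel of *oda* is /a/, which is a back vowel, so the past-tense suffix is -oz, giving *odaoz*.
The past-tense form *odaoz* — final sound /z/ (a sibilant) → -e → *odaoze*.
The agentive form *odaoze* — final sound /e/ (a vowel) → -de → *odaozede*.

odaozede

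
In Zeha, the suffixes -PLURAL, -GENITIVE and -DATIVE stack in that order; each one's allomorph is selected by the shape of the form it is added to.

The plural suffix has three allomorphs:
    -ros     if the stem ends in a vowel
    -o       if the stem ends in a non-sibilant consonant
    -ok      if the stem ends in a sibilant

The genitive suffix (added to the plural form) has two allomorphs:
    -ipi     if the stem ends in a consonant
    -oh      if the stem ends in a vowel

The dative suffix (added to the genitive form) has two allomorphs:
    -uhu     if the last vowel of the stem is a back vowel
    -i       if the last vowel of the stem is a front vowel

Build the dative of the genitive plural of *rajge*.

*rajge*: final sound = /e/, a vowel → -ros → *rajgeros*.
The plural form *rajgeros*: final sound = /s/, a consonant → -ipi → *rajgerosipi*.
The genitive form *rajgerosipi*: last vowel = /i/, a front vowel → -i → *rajgerosipii*.

rajgerosipii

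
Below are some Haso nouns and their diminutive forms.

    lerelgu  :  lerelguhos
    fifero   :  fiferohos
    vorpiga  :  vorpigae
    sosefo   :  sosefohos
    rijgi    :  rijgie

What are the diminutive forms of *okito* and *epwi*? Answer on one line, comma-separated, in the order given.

Looking at the last vowel of each stem: -hos when the last vowel of the stem is a rounded vowel (*lerelgu*, *fifero*, *sosefo*); -e when the last vowel of the stem is an unrounded vowel (*vorpiga*, *rijgi*).
The last vowel of *okito* is /o/, which is a rounded vowel, so the suffix is -hos, giving *okitohos*.
The last vowel of *epwi* is /i/, which is an unrounded vowel, so the suffix is -e, giving *epwie*.

okitohos, epwie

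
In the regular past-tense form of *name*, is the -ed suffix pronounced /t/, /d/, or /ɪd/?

/d/

The stem *name* ends in a voiced sound other than /d/.
The -ed suffix is realized as /ɪd/ after /t, d/; as /t/ after other voiceless consonants; and as /d/ after other voiced sounds.
So -ed on *name* is pronounced /d/.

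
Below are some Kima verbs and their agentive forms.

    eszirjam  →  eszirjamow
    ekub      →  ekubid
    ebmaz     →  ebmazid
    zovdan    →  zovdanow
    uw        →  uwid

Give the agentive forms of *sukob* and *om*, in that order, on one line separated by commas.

sukobid, omow

The pattern is nasality of the final consonant: -ow when the stem ends in a nasal (*eszirjam*, *zovdan*); -id when the stem ends in a non-nasal consonant (*ekub*, *ebmaz*, *uw*).
The final consonant of *sukob* is /b/, which is non-nasal, so the suffix is -id, giving *sukobid*.
Since the final consonant of *om* is /m/ (a nasal), it takes -ow, giving *omow*.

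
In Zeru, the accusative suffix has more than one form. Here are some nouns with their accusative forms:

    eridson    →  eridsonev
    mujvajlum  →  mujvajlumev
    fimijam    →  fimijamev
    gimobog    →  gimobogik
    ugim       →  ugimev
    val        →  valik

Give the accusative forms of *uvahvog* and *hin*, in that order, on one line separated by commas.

The pattern is nasality of the final consonant: -ev when the stem ends in a nasal (*eridson*, *mujvajlum*, *fimijam*, *ugim*); -ik when the stem ends in a non-nasal consonant (*gimobog*, *val*).
*uvahvog*: final consonant = /g/, non-nasal → -ik → *uvahvogik*.
*hin* — final consonant /n/ (a nasal) → -ev → *hinev*.

uvahvogik, hinev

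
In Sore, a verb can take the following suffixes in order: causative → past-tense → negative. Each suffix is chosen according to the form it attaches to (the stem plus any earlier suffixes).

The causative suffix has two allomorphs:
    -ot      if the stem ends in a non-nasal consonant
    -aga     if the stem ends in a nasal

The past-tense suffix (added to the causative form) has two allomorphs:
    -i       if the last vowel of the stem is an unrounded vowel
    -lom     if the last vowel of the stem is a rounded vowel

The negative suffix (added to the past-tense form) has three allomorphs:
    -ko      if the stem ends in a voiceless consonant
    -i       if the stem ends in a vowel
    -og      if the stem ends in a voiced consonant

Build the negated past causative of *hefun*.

hefunagaii

*hefun*: final consonant = /n/, a nasal → -aga → *hefunaga*.
The causative form *hefunaga* — last vowel /a/ (an unrounded vowel) → -i → *hefunagai*.
The final sound of the past-tense form *hefunagai* is /i/, which is a vowel, so the negative suffix is -i, giving *hefunagaii*.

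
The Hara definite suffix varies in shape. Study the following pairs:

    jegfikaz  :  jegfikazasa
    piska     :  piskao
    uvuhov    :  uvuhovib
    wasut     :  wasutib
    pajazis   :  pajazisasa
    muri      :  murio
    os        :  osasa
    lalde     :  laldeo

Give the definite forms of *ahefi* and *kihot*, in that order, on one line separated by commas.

ahefio, kihotib

The suffix is conditioned by the final sound: -asa when the stem ends in a sibilant (*jegfikaz*, *pajazis*, *os*); -ib when the stem ends in a non-sibilant consonant (*uvuhov*, *wasut*); -o when the stem ends in a vowel (*piska*, *muri*, *lalde*).
Since the final sound of *ahefi* is /i/ (a vowel), it takes -o, giving *ahefio*.
The final sound of *kihot* is /t/, which is a non-sibilant consonant, so the suffix is -ib, giving *kihotib*.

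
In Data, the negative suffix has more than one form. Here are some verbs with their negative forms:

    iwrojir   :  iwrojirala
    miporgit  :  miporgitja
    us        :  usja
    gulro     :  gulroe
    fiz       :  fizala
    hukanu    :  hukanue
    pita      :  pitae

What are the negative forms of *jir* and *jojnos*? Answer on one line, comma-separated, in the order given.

The alternation tracks the final sound of the stem — -ja when the stem ends in a voiceless consonant (*miporgit*, *us*); -ala when the stem ends in a voiced consonant (*iwrojir*, *fiz*); -e when the stem ends in a vowel (*gulro*, *hukanu*, *pita*).
Since the final sound of *jir* is /r/ (a voiced consonant), it takes -ala, giving *jirala*.
The final sound of *jojnos* is /s/, which is a voiceless consonant, so the suffix is -ja, giving *jojnosja*.

jirala, jojnosja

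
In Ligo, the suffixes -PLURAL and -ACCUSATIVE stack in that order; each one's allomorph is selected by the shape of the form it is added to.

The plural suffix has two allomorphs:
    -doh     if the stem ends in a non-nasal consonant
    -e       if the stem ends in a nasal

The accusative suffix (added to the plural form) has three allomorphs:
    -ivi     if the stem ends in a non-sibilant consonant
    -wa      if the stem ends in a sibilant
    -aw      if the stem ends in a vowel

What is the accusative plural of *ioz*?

iozdohivi

Since the final consonant of *ioz* is /z/ (non-nasal), it takes -doh, giving *iozdoh*.
The final sound of the plural form *iozdoh* is /h/, which is a non-sibilant consonant, so the accusative suffix is -ivi, giving *iozdohivi*.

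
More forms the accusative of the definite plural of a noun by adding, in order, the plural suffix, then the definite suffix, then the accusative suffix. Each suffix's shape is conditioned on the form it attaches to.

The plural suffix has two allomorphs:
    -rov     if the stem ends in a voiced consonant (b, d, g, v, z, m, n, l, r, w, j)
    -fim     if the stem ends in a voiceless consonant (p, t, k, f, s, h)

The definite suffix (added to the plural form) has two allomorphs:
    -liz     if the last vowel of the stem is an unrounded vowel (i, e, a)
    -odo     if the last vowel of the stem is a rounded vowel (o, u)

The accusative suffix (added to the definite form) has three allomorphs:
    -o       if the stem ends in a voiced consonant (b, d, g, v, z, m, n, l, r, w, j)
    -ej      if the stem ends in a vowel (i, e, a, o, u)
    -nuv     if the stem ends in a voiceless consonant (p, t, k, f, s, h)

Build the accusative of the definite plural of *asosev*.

*asosev*: final consonant = /v/, voiced → -rov → *asosevrov*.
The last vowel of the plural form *asosevrov* is /o/, which is a rounded vowel, so the definite suffix is -odo, giving *asosevrovodo*.
Since the final sound of the definite form *asosevrovodo* is /o/ (a vowel), it takes -ej, giving *asosevrovodoej*.

asosevrovodoej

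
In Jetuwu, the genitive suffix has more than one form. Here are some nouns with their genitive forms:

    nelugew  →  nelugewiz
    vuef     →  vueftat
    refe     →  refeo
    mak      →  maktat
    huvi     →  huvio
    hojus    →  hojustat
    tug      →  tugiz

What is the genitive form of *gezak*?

gezaktat

The alternation tracks the final sound of the stem — -tat when the stem ends in a voiceless consonant (*vuef*, *mak*, *hojus*); -iz when the stem ends in a voiced consonant (*nelugew*, *tug*); -o when the stem ends in a vowel (*refe*, *huvi*).
*gezak*: final sound = /k/, a voiceless consonant → -tat → *gezaktat*.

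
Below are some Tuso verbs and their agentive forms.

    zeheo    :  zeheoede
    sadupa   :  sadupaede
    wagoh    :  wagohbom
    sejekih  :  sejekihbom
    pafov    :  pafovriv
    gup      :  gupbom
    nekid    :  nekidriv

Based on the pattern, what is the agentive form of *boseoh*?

boseohbom

The alternation tracks the final sound of the stem — -bom when the stem ends in a voiceless consonant (*wagoh*, *sejekih*, *gup*); -riv when the stem ends in a voiced consonant (*pafov*, *nekid*); -ede when the stem ends in a vowel (*zeheo*, *sadupa*).
*boseoh*: final sound = /h/, a voiceless consonant → -bom → *boseohbom*.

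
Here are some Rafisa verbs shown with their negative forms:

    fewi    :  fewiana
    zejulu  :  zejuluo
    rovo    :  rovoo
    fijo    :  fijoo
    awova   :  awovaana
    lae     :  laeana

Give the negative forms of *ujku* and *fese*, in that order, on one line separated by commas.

ujkuo, feseana

Looking at the last vowel of each stem: -o when the last vowel of the stem is a rounded vowel (*zejulu*, *rovo*, *fijo*); -ana when the last vowel of the stem is an unrounded vowel (*fewi*, *awova*, *lae*).
*ujku* — last vowel /u/ (a rounded vowel) → -o → *ujkuo*.
The last vowel of *fese* is /e/, which is an unrounded vowel, so the suffix is -ana, giving *feseana*.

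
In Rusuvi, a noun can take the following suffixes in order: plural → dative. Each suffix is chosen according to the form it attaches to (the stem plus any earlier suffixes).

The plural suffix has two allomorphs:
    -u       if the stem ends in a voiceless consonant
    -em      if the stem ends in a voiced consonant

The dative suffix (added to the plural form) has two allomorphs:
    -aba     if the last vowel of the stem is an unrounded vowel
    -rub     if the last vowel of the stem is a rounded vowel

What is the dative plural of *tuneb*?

*tuneb* — final consonant /b/ (voiced) → -em → *tunebem*.
The last vowel of the plural form *tunebem* is /e/, which is an unrounded vowel, so the dative suffix is -aba, giving *tunebemaba*.

tunebemaba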